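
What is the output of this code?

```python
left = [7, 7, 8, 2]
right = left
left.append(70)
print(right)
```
[7, 7, 8, 2, 70]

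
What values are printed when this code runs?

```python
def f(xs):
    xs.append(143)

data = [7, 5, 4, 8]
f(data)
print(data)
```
[7, 5, 4, 8, 143]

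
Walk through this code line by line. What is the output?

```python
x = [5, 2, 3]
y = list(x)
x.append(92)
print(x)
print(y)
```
[5, 2, 3, 92]
[5, 2, 3]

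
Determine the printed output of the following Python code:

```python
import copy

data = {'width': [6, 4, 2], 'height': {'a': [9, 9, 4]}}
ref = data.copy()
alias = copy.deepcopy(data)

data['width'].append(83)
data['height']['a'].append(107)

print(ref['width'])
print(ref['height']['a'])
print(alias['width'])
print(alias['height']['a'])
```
[6, 4, 2, 83]
[9, 9, 4, 107]
[6, 4, 2]
[9, 9, 4]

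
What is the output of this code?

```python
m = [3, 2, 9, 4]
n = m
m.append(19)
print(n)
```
[3, 2, 9, 4, 19]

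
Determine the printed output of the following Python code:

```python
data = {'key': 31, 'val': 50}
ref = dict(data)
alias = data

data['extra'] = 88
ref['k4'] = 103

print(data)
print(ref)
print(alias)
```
{'key': 31, 'val': 50, 'extra': 88}
{'key': 31, 'val': 50, 'k4': 103}
{'key': 31, 'val': 50, 'extra': 88}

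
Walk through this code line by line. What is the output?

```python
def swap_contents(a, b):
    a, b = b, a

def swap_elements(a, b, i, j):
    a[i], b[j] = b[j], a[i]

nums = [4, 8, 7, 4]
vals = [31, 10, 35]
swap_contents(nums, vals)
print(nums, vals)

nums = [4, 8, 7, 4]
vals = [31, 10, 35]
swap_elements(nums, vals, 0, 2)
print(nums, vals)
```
[4, 8, 7, 4] [31, 10, 35]
[35, 8, 7, 4] [31, 10, 4]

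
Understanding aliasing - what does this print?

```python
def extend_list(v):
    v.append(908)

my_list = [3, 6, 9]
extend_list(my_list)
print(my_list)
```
[3, 6, 9, 908]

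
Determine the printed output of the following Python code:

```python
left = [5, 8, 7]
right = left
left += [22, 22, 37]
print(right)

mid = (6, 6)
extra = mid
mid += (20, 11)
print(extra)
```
[5, 8, 7, 22, 22, 37]
(6, 6)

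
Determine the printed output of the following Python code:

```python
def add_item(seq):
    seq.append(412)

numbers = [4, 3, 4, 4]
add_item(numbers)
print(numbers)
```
[4, 3, 4, 4, 412]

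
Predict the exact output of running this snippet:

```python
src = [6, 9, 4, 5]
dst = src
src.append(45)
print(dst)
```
[6, 9, 4, 5, 45]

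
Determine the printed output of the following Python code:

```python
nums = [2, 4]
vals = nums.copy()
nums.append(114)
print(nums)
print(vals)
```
[2, 4, 114]
[2, 4]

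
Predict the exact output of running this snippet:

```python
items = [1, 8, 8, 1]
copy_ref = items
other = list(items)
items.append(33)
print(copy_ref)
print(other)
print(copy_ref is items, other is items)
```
[1, 8, 8, 1, 33]
[1, 8, 8, 1]
True False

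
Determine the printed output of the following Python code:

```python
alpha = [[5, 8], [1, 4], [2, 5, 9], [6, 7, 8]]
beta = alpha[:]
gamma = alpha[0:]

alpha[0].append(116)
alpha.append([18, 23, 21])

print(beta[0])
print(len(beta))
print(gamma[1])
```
[5, 8, 116]
4
[1, 4]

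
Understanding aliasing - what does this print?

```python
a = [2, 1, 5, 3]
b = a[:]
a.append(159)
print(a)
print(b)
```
[2, 1, 5, 3, 159]
[2, 1, 5, 3]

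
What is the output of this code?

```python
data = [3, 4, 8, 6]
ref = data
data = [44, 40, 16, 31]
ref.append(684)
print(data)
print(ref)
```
[44, 40, 16, 31]
[3, 4, 8, 6, 684]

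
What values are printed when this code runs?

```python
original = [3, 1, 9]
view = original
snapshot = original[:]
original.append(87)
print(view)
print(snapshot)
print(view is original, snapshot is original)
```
[3, 1, 9, 87]
[3, 1, 9]
True False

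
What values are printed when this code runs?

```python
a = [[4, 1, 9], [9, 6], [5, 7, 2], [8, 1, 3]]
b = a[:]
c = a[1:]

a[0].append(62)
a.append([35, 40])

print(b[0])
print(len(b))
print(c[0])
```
[4, 1, 9, 62]
4
[9, 6]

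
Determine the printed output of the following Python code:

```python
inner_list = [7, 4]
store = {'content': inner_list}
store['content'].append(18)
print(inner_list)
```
[7, 4, 18]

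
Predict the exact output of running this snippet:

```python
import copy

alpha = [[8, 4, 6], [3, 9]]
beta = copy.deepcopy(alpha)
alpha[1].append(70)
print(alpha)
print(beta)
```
[[8, 4, 6], [3, 9, 70]]
[[8, 4, 6], [3, 9]]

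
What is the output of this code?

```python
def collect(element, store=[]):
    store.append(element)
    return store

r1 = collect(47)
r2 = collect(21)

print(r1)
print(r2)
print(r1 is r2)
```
[47, 21]
[47, 21]
True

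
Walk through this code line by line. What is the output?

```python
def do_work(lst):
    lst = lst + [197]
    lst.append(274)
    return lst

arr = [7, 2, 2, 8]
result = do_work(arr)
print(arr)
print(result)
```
[7, 2, 2, 8]
[7, 2, 2, 8, 197, 274]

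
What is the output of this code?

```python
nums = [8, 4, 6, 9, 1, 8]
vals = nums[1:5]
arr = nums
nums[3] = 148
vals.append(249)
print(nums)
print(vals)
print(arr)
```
[8, 4, 6, 148, 1, 8]
[4, 6, 9, 1, 249]
[8, 4, 6, 148, 1, 8]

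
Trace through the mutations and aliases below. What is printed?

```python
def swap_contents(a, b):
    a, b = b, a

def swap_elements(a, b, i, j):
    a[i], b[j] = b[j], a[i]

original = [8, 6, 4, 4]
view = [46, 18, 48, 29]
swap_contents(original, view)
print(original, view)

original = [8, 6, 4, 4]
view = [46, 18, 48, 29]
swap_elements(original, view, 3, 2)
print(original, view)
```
[8, 6, 4, 4] [46, 18, 48, 29]
[8, 6, 4, 48] [46, 18, 4, 29]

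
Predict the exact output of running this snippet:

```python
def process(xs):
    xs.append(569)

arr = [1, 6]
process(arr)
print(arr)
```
[1, 6, 569]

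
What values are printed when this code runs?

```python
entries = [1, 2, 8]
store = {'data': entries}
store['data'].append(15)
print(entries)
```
[1, 2, 8, 15]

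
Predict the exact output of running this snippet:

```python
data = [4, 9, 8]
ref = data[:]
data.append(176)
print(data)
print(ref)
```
[4, 9, 8, 176]
[4, 9, 8]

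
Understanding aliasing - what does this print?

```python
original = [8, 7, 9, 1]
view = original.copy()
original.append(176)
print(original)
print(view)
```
[8, 7, 9, 1, 176]
[8, 7, 9, 1]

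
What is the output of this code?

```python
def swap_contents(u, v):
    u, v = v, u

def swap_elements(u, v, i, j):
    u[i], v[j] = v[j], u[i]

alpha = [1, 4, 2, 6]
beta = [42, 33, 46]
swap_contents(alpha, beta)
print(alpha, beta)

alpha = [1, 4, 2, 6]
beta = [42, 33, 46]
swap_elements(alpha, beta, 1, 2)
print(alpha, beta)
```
[1, 4, 2, 6] [42, 33, 46]
[1, 46, 2, 6] [42, 33, 4]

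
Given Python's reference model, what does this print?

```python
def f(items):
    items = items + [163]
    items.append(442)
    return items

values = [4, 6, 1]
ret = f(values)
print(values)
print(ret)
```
[4, 6, 1]
[4, 6, 1, 163, 442]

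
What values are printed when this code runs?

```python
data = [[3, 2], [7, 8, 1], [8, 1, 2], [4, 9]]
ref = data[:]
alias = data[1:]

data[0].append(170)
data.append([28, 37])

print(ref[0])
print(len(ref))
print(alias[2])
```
[3, 2, 170]
4
[4, 9]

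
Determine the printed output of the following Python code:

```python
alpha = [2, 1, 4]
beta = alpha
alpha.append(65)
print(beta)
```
[2, 1, 4, 65]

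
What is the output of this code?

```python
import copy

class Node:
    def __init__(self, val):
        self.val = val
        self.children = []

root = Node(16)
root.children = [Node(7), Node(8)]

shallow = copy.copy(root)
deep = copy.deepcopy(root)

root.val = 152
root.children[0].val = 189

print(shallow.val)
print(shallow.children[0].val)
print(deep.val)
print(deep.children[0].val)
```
16
189
16
7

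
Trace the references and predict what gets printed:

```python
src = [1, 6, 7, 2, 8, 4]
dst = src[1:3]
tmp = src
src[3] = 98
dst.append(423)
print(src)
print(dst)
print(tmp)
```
[1, 6, 7, 98, 8, 4]
[6, 7, 423]
[1, 6, 7, 98, 8, 4]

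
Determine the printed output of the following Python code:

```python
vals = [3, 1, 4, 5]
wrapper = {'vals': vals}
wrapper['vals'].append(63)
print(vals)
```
[3, 1, 4, 5, 63]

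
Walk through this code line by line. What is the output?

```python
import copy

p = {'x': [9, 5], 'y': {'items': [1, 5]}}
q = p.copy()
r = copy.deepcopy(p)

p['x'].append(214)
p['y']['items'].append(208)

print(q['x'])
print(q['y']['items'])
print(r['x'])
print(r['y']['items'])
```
[9, 5, 214]
[1, 5, 208]
[9, 5]
[1, 5]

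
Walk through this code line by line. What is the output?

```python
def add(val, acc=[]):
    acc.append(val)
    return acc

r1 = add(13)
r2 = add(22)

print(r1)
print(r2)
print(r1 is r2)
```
[13, 22]
[13, 22]
True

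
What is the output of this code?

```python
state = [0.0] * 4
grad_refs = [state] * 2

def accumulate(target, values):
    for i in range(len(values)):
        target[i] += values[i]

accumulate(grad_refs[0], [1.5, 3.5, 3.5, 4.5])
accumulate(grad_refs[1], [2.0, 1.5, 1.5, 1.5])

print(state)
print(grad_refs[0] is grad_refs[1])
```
[3.5, 5.0, 5.0, 6.0]
True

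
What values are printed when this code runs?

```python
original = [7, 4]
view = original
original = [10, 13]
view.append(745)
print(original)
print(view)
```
[10, 13]
[7, 4, 745]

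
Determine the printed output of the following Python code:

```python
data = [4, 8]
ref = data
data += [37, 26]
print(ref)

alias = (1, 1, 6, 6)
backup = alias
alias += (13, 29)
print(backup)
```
[4, 8, 37, 26]
(1, 1, 6, 6)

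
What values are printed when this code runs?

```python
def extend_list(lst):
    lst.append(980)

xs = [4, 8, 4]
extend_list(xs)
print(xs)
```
[4, 8, 4, 980]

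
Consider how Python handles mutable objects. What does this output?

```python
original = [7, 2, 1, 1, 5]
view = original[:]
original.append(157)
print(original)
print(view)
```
[7, 2, 1, 1, 5, 157]
[7, 2, 1, 1, 5]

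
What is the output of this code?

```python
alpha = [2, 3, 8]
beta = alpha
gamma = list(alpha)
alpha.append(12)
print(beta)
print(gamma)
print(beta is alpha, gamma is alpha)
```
[2, 3, 8, 12]
[2, 3, 8]
True False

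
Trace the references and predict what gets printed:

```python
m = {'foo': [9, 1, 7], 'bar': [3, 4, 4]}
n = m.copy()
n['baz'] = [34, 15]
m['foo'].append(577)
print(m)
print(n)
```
{'foo': [9, 1, 7, 577], 'bar': [3, 4, 4]}
{'foo': [9, 1, 7, 577], 'bar': [3, 4, 4], 'baz': [34, 15]}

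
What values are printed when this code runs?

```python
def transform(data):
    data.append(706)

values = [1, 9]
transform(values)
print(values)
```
[1, 9, 706]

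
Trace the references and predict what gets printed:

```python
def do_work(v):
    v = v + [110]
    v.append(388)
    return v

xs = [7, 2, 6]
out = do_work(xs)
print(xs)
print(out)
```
[7, 2, 6]
[7, 2, 6, 110, 388]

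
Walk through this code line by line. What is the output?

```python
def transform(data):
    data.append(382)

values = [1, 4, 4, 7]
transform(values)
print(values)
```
[1, 4, 4, 7, 382]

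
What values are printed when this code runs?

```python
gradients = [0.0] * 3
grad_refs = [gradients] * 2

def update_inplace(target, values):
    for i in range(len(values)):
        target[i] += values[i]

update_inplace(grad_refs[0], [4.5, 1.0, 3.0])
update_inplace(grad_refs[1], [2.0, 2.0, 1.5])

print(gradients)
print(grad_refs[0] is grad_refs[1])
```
[6.5, 3.0, 4.5]
True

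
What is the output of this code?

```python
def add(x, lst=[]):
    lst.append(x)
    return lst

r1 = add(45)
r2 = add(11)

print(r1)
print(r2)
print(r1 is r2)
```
[45, 11]
[45, 11]
True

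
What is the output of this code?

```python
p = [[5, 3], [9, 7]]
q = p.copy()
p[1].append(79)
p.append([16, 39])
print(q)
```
[[5, 3], [9, 7, 79]]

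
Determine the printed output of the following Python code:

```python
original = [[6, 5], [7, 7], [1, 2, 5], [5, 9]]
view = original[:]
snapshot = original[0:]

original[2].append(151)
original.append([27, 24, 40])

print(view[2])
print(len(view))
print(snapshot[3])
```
[1, 2, 5, 151]
4
[5, 9]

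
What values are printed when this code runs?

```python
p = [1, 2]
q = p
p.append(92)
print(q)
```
[1, 2, 92]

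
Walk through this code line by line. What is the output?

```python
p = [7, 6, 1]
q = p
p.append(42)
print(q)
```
[7, 6, 1, 42]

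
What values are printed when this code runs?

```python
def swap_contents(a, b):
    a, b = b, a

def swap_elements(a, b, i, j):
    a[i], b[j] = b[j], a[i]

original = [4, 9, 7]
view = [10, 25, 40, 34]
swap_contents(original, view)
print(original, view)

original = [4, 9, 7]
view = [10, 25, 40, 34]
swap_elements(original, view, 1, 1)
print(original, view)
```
[4, 9, 7] [10, 25, 40, 34]
[4, 25, 7] [10, 9, 40, 34]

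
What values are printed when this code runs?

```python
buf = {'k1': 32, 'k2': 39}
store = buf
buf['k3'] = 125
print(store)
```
{'k1': 32, 'k2': 39, 'k3': 125}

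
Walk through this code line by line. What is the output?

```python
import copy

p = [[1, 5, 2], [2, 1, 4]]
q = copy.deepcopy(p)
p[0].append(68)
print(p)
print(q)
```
[[1, 5, 2, 68], [2, 1, 4]]
[[1, 5, 2], [2, 1, 4]]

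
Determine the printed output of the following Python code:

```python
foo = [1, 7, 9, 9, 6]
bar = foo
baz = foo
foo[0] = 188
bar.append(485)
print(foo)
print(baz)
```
[188, 7, 9, 9, 6, 485]
[188, 7, 9, 9, 6, 485]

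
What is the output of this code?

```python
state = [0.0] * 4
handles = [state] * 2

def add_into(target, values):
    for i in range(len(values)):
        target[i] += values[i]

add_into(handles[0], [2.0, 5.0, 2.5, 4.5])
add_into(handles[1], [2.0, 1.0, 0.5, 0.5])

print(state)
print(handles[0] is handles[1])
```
[4.0, 6.0, 3.0, 5.0]
True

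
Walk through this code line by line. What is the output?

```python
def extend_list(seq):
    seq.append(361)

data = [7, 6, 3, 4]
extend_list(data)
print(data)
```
[7, 6, 3, 4, 361]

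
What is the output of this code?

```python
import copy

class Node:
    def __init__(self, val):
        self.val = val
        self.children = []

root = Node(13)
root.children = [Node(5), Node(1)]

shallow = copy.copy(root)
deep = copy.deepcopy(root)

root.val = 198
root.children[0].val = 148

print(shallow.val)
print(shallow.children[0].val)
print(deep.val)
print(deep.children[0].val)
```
13
148
13
5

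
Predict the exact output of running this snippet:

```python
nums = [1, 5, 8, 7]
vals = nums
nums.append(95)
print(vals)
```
[1, 5, 8, 7, 95]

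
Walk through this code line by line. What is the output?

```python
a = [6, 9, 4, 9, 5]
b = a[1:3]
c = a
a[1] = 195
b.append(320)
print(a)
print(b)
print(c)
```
[6, 195, 4, 9, 5]
[9, 4, 320]
[6, 195, 4, 9, 5]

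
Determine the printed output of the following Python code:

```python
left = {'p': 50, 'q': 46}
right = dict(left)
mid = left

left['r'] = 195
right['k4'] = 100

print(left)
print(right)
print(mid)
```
{'p': 50, 'q': 46, 'r': 195}
{'p': 50, 'q': 46, 'k4': 100}
{'p': 50, 'q': 46, 'r': 195}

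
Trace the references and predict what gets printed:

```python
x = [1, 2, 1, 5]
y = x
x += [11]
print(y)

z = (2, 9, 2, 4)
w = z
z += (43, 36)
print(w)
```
[1, 2, 1, 5, 11]
(2, 9, 2, 4)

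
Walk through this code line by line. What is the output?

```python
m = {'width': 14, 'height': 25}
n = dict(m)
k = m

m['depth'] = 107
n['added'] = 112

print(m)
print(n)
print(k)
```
{'width': 14, 'height': 25, 'depth': 107}
{'width': 14, 'height': 25, 'added': 112}
{'width': 14, 'height': 25, 'depth': 107}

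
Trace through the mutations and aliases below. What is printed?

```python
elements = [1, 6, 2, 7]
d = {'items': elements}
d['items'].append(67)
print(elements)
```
[1, 6, 2, 7, 67]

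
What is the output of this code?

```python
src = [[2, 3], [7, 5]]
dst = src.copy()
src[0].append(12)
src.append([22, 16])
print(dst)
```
[[2, 3, 12], [7, 5]]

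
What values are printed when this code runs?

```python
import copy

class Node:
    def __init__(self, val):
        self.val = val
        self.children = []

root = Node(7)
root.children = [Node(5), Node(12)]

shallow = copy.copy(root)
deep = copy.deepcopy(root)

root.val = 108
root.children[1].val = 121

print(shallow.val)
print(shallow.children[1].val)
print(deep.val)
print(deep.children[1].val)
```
7
121
7
12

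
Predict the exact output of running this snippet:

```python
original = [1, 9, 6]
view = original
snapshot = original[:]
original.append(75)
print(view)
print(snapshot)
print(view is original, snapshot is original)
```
[1, 9, 6, 75]
[1, 9, 6]
True False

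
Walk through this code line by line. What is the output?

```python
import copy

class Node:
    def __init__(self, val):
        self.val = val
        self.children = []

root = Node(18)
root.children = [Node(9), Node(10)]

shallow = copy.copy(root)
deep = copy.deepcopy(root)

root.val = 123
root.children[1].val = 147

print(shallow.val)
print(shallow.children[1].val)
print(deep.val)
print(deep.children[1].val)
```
18
147
18
10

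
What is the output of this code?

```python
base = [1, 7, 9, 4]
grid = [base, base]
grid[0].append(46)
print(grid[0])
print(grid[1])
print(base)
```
[1, 7, 9, 4, 46]
[1, 7, 9, 4, 46]
[1, 7, 9, 4, 46]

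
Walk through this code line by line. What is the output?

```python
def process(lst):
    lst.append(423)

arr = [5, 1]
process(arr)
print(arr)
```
[5, 1, 423]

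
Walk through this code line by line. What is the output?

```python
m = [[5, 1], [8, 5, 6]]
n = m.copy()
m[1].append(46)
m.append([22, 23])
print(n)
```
[[5, 1], [8, 5, 6, 46]]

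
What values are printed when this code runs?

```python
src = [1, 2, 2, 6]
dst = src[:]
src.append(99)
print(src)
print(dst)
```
[1, 2, 2, 6, 99]
[1, 2, 2, 6]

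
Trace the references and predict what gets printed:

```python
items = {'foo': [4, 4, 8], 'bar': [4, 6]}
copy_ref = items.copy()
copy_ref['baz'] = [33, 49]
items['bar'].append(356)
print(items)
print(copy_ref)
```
{'foo': [4, 4, 8], 'bar': [4, 6, 356]}
{'foo': [4, 4, 8], 'bar': [4, 6, 356], 'baz': [33, 49]}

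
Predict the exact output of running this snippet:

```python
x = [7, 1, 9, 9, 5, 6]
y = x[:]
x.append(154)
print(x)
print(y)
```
[7, 1, 9, 9, 5, 6, 154]
[7, 1, 9, 9, 5, 6]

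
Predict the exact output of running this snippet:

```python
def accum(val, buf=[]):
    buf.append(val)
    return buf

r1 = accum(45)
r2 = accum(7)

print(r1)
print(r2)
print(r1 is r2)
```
[45, 7]
[45, 7]
True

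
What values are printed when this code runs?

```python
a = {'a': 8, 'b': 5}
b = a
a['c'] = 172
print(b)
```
{'a': 8, 'b': 5, 'c': 172}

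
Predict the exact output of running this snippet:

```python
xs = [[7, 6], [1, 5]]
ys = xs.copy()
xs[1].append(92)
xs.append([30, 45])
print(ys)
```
[[7, 6], [1, 5, 92]]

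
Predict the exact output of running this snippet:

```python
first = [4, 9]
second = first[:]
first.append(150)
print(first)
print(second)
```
[4, 9, 150]
[4, 9]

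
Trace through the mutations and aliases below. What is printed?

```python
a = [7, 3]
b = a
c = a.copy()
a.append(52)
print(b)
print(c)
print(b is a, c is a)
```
[7, 3, 52]
[7, 3]
True False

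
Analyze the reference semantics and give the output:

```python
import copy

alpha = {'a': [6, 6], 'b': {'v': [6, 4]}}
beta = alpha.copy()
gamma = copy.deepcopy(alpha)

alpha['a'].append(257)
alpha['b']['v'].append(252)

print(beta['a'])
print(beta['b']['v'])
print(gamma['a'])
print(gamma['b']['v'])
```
[6, 6, 257]
[6, 4, 252]
[6, 6]
[6, 4]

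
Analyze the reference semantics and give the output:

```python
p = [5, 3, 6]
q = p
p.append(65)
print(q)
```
[5, 3, 6, 65]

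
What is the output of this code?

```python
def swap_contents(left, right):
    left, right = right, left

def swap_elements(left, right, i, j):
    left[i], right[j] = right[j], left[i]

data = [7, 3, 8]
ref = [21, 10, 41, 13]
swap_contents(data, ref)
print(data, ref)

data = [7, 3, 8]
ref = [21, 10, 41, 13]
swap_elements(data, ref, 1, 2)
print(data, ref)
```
[7, 3, 8] [21, 10, 41, 13]
[7, 41, 8] [21, 10, 3, 13]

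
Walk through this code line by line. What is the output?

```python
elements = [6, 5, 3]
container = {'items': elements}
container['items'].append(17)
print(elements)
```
[6, 5, 3, 17]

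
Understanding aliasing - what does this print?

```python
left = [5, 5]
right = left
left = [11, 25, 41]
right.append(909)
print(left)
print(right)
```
[11, 25, 41]
[5, 5, 909]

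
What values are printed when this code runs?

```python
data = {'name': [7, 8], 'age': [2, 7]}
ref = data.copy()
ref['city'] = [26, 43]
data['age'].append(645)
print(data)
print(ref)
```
{'name': [7, 8], 'age': [2, 7, 645]}
{'name': [7, 8], 'age': [2, 7, 645], 'city': [26, 43]}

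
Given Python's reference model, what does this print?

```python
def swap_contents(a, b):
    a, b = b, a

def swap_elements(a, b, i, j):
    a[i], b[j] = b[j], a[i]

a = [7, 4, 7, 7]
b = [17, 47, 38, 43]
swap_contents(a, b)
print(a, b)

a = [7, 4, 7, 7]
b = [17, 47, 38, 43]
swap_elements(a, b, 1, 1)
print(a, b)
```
[7, 4, 7, 7] [17, 47, 38, 43]
[7, 47, 7, 7] [17, 4, 38, 43]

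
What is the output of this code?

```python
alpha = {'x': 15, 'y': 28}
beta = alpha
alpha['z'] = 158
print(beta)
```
{'x': 15, 'y': 28, 'z': 158}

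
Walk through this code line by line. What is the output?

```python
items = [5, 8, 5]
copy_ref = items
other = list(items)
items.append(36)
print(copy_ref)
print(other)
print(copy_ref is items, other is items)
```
[5, 8, 5, 36]
[5, 8, 5]
True False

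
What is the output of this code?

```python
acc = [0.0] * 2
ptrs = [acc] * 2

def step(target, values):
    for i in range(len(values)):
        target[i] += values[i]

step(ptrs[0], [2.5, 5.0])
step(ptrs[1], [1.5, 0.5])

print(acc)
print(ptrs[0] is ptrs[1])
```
[4.0, 5.5]
True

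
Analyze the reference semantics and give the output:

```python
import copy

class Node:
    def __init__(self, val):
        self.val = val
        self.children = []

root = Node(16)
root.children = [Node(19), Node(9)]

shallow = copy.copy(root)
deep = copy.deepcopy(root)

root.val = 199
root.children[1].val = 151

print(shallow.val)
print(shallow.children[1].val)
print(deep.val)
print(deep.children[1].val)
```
16
151
16
9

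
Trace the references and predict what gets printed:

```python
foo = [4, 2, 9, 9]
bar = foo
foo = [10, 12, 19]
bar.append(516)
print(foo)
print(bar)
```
[10, 12, 19]
[4, 2, 9, 9, 516]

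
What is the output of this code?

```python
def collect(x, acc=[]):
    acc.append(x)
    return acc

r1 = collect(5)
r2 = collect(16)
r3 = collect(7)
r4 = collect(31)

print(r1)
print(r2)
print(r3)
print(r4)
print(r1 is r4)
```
[5, 16, 7, 31]
[5, 16, 7, 31]
[5, 16, 7, 31]
[5, 16, 7, 31]
True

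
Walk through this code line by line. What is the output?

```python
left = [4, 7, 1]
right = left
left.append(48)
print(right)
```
[4, 7, 1, 48]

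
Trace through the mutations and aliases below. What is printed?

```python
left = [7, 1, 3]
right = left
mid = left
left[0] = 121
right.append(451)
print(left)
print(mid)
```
[121, 1, 3, 451]
[121, 1, 3, 451]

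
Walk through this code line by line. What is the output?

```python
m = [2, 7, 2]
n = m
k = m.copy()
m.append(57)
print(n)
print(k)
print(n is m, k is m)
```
[2, 7, 2, 57]
[2, 7, 2]
True False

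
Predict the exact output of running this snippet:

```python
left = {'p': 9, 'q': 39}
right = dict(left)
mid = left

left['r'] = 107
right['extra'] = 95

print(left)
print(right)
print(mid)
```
{'p': 9, 'q': 39, 'r': 107}
{'p': 9, 'q': 39, 'extra': 95}
{'p': 9, 'q': 39, 'r': 107}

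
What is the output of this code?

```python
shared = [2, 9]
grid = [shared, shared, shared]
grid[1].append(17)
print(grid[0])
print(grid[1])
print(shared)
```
[2, 9, 17]
[2, 9, 17]
[2, 9, 17]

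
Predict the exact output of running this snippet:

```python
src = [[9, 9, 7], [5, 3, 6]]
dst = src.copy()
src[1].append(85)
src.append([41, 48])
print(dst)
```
[[9, 9, 7], [5, 3, 6, 85]]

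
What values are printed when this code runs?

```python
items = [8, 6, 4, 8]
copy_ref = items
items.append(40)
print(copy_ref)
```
[8, 6, 4, 8, 40]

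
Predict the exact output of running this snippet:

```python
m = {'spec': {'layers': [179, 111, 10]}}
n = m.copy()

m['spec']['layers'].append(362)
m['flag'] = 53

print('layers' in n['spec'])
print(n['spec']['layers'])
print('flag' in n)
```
True
[179, 111, 10, 362]
False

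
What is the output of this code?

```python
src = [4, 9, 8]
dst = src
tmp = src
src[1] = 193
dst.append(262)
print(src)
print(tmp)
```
[4, 193, 8, 262]
[4, 193, 8, 262]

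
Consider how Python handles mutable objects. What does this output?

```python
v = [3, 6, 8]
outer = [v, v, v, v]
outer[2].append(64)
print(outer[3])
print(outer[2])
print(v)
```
[3, 6, 8, 64]
[3, 6, 8, 64]
[3, 6, 8, 64]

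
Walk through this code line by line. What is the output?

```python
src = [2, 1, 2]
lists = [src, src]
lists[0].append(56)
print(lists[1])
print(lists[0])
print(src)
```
[2, 1, 2, 56]
[2, 1, 2, 56]
[2, 1, 2, 56]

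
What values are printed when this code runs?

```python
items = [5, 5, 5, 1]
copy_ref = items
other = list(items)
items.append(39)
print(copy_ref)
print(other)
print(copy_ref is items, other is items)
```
[5, 5, 5, 1, 39]
[5, 5, 5, 1]
True False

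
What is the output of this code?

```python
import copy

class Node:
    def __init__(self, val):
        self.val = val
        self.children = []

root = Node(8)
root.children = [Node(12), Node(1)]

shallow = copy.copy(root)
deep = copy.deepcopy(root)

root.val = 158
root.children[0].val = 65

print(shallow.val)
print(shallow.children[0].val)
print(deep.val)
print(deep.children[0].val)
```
8
65
8
12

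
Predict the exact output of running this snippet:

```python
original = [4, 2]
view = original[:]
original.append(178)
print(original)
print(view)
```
[4, 2, 178]
[4, 2]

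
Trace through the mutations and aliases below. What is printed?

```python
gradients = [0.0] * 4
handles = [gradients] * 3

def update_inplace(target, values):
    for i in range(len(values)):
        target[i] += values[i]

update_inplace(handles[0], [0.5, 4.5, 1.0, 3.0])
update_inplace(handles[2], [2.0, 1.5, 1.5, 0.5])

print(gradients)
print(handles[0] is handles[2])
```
[2.5, 6.0, 2.5, 3.5]
True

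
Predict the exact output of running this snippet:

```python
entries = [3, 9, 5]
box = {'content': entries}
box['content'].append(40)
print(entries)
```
[3, 9, 5, 40]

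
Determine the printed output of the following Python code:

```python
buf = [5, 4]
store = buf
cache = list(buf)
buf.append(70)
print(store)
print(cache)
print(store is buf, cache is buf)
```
[5, 4, 70]
[5, 4]
True False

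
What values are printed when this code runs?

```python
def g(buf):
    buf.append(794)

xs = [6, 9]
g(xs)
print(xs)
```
[6, 9, 794]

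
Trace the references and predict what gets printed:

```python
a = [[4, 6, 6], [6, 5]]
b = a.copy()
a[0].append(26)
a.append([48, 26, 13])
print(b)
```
[[4, 6, 6, 26], [6, 5]]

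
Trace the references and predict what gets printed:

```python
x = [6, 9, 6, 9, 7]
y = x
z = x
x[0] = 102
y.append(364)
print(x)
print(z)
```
[102, 9, 6, 9, 7, 364]
[102, 9, 6, 9, 7, 364]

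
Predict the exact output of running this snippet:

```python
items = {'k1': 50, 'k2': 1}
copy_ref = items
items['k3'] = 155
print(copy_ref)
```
{'k1': 50, 'k2': 1, 'k3': 155}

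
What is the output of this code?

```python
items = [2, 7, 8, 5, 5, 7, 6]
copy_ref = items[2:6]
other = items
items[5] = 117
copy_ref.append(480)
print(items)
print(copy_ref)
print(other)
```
[2, 7, 8, 5, 5, 117, 6]
[8, 5, 5, 7, 480]
[2, 7, 8, 5, 5, 117, 6]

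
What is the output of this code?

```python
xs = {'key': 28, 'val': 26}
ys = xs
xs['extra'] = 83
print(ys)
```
{'key': 28, 'val': 26, 'extra': 83}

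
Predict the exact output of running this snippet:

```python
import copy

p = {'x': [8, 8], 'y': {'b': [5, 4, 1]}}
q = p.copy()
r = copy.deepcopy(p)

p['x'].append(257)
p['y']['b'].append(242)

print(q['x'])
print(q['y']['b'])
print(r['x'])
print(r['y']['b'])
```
[8, 8, 257]
[5, 4, 1, 242]
[8, 8]
[5, 4, 1]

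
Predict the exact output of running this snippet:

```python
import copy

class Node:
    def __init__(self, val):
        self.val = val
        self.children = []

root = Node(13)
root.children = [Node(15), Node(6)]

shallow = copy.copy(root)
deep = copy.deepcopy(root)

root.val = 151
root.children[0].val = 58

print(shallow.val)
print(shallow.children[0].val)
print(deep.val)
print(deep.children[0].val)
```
13
58
13
15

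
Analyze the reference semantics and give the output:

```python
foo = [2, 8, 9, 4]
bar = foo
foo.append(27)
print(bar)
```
[2, 8, 9, 4, 27]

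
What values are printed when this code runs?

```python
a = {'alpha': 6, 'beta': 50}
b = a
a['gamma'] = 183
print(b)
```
{'alpha': 6, 'beta': 50, 'gamma': 183}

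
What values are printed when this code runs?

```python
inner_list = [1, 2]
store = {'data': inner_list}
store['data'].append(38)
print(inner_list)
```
[1, 2, 38]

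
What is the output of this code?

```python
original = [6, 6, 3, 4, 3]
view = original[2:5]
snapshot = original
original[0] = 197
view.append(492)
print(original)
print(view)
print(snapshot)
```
[197, 6, 3, 4, 3]
[3, 4, 3, 492]
[197, 6, 3, 4, 3]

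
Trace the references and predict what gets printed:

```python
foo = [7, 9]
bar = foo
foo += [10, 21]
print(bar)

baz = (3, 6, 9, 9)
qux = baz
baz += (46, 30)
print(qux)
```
[7, 9, 10, 21]
(3, 6, 9, 9)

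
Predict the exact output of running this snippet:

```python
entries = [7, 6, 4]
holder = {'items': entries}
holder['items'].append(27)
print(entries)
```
[7, 6, 4, 27]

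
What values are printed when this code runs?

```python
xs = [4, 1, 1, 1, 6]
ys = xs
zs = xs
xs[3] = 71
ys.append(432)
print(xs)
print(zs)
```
[4, 1, 1, 71, 6, 432]
[4, 1, 1, 71, 6, 432]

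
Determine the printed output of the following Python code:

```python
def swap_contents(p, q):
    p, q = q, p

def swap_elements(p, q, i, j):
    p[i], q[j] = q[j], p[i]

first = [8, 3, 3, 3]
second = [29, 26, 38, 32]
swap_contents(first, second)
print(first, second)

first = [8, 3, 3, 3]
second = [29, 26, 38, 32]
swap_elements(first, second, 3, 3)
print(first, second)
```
[8, 3, 3, 3] [29, 26, 38, 32]
[8, 3, 3, 32] [29, 26, 38, 3]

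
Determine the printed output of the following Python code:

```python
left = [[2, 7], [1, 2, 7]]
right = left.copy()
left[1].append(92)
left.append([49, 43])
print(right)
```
[[2, 7], [1, 2, 7, 92]]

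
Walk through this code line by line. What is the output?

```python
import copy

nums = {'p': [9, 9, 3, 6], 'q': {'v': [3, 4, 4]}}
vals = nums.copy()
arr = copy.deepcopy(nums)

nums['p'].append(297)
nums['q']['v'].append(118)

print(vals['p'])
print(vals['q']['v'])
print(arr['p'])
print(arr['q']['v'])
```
[9, 9, 3, 6, 297]
[3, 4, 4, 118]
[9, 9, 3, 6]
[3, 4, 4]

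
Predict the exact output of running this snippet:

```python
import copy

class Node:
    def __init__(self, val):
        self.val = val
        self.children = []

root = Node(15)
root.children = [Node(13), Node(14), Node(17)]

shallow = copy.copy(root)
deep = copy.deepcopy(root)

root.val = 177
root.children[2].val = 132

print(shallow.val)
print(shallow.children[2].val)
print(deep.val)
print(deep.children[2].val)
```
15
132
15
17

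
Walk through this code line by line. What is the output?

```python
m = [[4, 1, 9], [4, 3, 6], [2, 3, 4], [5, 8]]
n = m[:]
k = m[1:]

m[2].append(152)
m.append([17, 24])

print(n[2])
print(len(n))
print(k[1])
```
[2, 3, 4, 152]
4
[2, 3, 4, 152]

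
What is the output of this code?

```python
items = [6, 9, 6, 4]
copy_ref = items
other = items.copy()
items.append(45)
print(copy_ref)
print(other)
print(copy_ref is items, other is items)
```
[6, 9, 6, 4, 45]
[6, 9, 6, 4]
True False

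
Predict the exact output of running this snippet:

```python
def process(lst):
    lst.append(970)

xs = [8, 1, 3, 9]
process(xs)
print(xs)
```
[8, 1, 3, 9, 970]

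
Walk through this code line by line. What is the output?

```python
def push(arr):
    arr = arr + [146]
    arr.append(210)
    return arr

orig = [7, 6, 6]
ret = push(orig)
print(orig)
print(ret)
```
[7, 6, 6]
[7, 6, 6, 146, 210]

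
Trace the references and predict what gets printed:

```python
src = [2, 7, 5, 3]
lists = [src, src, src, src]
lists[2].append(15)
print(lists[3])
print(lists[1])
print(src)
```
[2, 7, 5, 3, 15]
[2, 7, 5, 3, 15]
[2, 7, 5, 3, 15]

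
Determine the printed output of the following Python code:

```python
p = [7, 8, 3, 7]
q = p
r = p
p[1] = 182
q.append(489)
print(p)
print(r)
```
[7, 182, 3, 7, 489]
[7, 182, 3, 7, 489]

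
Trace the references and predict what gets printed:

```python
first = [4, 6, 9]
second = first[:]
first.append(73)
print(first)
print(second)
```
[4, 6, 9, 73]
[4, 6, 9]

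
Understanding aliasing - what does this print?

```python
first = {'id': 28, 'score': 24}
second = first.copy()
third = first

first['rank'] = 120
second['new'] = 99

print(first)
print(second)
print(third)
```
{'id': 28, 'score': 24, 'rank': 120}
{'id': 28, 'score': 24, 'new': 99}
{'id': 28, 'score': 24, 'rank': 120}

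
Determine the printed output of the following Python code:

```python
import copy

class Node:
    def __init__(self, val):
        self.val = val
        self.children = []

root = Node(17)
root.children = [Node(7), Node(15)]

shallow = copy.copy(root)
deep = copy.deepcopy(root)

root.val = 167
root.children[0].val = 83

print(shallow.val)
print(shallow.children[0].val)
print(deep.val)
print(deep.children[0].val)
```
17
83
17
7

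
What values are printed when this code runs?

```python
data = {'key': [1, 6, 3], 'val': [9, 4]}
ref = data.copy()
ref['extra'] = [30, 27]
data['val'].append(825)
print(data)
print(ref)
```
{'key': [1, 6, 3], 'val': [9, 4, 825]}
{'key': [1, 6, 3], 'val': [9, 4, 825], 'extra': [30, 27]}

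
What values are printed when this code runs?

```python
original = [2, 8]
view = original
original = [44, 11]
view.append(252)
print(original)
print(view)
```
[44, 11]
[2, 8, 252]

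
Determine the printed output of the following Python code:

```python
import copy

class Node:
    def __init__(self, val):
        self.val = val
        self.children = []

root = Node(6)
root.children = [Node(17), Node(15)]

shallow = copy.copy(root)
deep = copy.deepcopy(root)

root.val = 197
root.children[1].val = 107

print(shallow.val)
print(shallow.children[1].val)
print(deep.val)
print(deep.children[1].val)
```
6
107
6
15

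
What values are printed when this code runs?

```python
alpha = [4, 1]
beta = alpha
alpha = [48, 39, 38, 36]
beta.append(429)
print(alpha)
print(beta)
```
[48, 39, 38, 36]
[4, 1, 429]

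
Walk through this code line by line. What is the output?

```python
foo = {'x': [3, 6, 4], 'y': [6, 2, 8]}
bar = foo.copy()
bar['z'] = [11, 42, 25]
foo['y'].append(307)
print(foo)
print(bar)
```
{'x': [3, 6, 4], 'y': [6, 2, 8, 307]}
{'x': [3, 6, 4], 'y': [6, 2, 8, 307], 'z': [11, 42, 25]}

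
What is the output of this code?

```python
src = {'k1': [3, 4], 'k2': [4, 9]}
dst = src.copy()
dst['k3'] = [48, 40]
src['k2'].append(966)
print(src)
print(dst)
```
{'k1': [3, 4], 'k2': [4, 9, 966]}
{'k1': [3, 4], 'k2': [4, 9, 966], 'k3': [48, 40]}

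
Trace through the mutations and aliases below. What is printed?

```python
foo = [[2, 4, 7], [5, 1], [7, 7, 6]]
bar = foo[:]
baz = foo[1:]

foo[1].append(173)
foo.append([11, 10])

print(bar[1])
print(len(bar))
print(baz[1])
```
[5, 1, 173]
3
[7, 7, 6]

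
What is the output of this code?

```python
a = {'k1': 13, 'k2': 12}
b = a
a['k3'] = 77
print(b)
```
{'k1': 13, 'k2': 12, 'k3': 77}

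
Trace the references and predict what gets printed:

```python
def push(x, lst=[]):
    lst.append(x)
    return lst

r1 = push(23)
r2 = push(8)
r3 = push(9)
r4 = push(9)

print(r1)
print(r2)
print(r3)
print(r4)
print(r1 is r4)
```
[23, 8, 9, 9]
[23, 8, 9, 9]
[23, 8, 9, 9]
[23, 8, 9, 9]
True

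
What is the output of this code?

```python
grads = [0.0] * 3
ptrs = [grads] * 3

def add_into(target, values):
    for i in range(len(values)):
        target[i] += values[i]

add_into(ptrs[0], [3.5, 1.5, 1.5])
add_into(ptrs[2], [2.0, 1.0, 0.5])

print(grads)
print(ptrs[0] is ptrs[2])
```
[5.5, 2.5, 2.0]
True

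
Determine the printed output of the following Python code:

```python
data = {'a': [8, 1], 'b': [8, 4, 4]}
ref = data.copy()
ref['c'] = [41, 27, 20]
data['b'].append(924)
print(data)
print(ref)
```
{'a': [8, 1], 'b': [8, 4, 4, 924]}
{'a': [8, 1], 'b': [8, 4, 4, 924], 'c': [41, 27, 20]}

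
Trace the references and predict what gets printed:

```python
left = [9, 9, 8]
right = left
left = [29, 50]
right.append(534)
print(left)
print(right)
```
[29, 50]
[9, 9, 8, 534]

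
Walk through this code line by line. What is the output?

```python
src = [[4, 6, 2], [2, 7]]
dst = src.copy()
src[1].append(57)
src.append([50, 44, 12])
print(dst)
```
[[4, 6, 2], [2, 7, 57]]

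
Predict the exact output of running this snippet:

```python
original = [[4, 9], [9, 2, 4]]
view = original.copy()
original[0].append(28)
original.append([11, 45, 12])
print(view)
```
[[4, 9, 28], [9, 2, 4]]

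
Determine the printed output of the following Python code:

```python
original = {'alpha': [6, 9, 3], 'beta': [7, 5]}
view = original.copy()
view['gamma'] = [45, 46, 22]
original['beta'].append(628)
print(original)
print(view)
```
{'alpha': [6, 9, 3], 'beta': [7, 5, 628]}
{'alpha': [6, 9, 3], 'beta': [7, 5, 628], 'gamma': [45, 46, 22]}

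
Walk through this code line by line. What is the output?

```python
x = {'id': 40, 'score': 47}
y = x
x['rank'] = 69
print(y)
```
{'id': 40, 'score': 47, 'rank': 69}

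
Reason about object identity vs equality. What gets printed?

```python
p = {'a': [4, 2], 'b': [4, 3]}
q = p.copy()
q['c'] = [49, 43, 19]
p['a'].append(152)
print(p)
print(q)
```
{'a': [4, 2, 152], 'b': [4, 3]}
{'a': [4, 2, 152], 'b': [4, 3], 'c': [49, 43, 19]}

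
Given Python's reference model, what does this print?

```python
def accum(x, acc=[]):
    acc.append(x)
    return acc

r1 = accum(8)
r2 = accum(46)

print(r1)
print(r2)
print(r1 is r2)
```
[8, 46]
[8, 46]
True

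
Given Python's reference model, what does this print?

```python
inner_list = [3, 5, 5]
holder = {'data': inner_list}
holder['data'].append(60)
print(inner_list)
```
[3, 5, 5, 60]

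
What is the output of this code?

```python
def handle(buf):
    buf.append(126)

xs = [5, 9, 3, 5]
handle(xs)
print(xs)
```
[5, 9, 3, 5, 126]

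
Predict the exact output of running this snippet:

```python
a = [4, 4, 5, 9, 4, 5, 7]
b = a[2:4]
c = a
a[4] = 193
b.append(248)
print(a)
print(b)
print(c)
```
[4, 4, 5, 9, 193, 5, 7]
[5, 9, 248]
[4, 4, 5, 9, 193, 5, 7]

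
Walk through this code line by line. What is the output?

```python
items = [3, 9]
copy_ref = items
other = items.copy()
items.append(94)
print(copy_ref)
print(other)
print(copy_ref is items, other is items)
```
[3, 9, 94]
[3, 9]
True False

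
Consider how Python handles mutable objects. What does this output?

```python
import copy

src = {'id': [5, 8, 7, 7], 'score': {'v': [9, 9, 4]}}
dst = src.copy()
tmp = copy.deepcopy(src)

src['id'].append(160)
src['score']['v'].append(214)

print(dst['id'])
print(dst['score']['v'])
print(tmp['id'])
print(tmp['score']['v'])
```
[5, 8, 7, 7, 160]
[9, 9, 4, 214]
[5, 8, 7, 7]
[9, 9, 4]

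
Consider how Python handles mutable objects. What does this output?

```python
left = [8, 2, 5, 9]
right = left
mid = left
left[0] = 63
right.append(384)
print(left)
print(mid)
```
[63, 2, 5, 9, 384]
[63, 2, 5, 9, 384]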